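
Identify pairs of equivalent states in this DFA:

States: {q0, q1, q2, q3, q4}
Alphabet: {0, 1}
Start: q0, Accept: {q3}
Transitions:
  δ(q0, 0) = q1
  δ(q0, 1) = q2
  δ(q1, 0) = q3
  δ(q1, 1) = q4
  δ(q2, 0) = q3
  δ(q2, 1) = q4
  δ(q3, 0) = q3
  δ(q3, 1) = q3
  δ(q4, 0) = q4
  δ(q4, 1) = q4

Using the table-filling algorithm:
Round 0 – mark pairs where exactly one state is accepting: (q0,q3), (q1,q3), (q2,q3), (q3,q4)
Round 1 – newly marked: (q0,q1) [on 0: q1 vs q3, already marked]; (q0,q2) [on 0: q1 vs q3, already marked]; (q1,q4) [on 0: q3 vs q4, already marked]; (q2,q4) [on 0: q3 vs q4, already marked]
Round 2 – newly marked: (q0,q4) [on 0: q1 vs q4, already marked]
No further pairs can be marked.
(q1, q2) unmarked: δ(q1,0)=q3, δ(q2,0)=q3; δ(q1,1)=q4, δ(q2,1)=q4 → equivalent
Equivalent pairs: (q1, q2)

Final answer: Equivalent pairs: (q1, q2)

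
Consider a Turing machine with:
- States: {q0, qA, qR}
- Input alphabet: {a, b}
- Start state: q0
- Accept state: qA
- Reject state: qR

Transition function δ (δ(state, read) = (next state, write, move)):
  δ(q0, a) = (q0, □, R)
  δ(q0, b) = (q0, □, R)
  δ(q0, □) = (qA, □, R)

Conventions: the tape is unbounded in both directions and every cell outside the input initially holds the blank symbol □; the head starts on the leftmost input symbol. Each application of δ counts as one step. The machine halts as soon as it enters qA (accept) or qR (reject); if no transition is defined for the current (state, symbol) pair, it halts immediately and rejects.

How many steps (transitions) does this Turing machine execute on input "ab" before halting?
Step 0: [q0]ab (head at position 0)
Step 1: δ(q0, a) = (q0, □, R)  ⊢  □[q0]b (head at position 1)
Step 2: δ(q0, b) = (q0, □, R)  ⊢  □□[q0]□ (head at position 2)
Step 3: δ(q0, □) = (qA, □, R)  ⊢  □□□[qA]□ (head at position 3)
The machine is in qA, so it halts and accepts.
Number of transitions executed: 3.

Final answer: 3 steps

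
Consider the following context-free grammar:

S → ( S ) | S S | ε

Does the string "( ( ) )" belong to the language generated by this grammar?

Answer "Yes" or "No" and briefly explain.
A derivation exists: S ⇒ ( S ) ⇒ ( ( S ) ) ⇒ ( ( ) ) (using S → ( S ) twice, then S → ε).

Final answer: Yes - a valid derivation exists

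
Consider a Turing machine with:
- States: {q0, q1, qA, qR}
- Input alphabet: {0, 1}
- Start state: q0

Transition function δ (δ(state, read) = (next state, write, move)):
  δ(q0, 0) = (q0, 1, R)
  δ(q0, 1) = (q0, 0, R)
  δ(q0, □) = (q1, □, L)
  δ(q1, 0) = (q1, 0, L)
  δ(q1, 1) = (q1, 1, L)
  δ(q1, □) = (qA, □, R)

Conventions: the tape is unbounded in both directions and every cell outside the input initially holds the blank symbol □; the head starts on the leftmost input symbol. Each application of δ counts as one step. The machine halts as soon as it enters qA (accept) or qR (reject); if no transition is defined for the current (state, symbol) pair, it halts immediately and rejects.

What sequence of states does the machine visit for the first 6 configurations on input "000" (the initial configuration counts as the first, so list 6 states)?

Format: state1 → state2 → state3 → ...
Step 0: [q0]000 (head at position 0)
Step 1: δ(q0, 0) = (q0, 1, R)  ⊢  1[q0]00 (head at position 1)
Step 2: δ(q0, 0) = (q0, 1, R)  ⊢  11[q0]0 (head at position 2)
Step 3: δ(q0, 0) = (q0, 1, R)  ⊢  111[q0]□ (head at position 3)
Step 4: δ(q0, □) = (q1, □, L)  ⊢  11[q1]1□ (head at position 2)
Step 5: δ(q1, 1) = (q1, 1, L)  ⊢  1[q1]11□ (head at position 1)
Reading off the states of these 6 configurations: q0 → q0 → q0 → q0 → q1 → q1

Final answer: q0 → q0 → q0 → q0 → q1 → q1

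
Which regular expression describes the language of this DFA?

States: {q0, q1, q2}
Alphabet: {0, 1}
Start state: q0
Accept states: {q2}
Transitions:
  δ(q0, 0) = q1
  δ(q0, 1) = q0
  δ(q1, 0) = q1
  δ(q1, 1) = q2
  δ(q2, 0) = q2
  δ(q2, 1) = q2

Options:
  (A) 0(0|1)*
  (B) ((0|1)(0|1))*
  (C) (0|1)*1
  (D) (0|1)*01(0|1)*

Testing sample strings against the DFA:
  '110' -> rejected
  '10010' -> accepted
  '1011' -> accepted
  '0000' -> rejected
Checking each option for a counterexample:
  (A) 0(0|1)*: '0' is rejected by the DFA but matches the regex → eliminated
  (B) ((0|1)(0|1))*: ε is rejected by the DFA but matches the regex → eliminated
  (C) (0|1)*1: '1' is rejected by the DFA but matches the regex → eliminated
  (D) (0|1)*01(0|1)*: agrees with the DFA on all strings of length ≤ 4
Only (D) (0|1)*01(0|1)* is consistent with the DFA.

Final answer: (D) (0|1)*01(0|1)*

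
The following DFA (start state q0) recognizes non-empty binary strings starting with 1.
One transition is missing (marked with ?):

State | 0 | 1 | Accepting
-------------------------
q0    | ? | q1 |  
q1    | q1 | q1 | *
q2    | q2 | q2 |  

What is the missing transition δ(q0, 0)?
q2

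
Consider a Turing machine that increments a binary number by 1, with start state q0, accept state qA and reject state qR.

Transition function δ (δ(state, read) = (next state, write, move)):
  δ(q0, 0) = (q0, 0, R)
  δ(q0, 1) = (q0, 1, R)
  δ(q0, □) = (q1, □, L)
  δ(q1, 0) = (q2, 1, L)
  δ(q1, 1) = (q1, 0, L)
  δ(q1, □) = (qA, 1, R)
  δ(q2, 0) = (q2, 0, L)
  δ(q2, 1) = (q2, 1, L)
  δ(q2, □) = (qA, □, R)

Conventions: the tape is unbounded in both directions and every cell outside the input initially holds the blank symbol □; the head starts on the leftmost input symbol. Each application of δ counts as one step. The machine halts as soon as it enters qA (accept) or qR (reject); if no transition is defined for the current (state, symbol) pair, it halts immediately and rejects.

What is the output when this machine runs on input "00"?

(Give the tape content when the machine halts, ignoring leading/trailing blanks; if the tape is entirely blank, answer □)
Step 0: [q0]00 (head at position 0)
Step 1: δ(q0, 0) = (q0, 0, R)  ⊢  0[q0]0 (head at position 1)
Step 2: δ(q0, 0) = (q0, 0, R)  ⊢  00[q0]□ (head at position 2)
Step 3: δ(q0, □) = (q1, □, L)  ⊢  0[q1]0□ (head at position 1)
Step 4: δ(q1, 0) = (q2, 1, L)  ⊢  [q2]01□ (head at position 0)
Step 5: δ(q2, 0) = (q2, 0, L)  ⊢  [q2]□01□ (head at position -1)
Step 6: δ(q2, □) = (qA, □, R)  ⊢  □[qA]01□ (head at position 0)
The machine is in qA, so it halts and accepts.
Tape content when halted (ignoring surrounding blanks): 01

Final answer: Output: 01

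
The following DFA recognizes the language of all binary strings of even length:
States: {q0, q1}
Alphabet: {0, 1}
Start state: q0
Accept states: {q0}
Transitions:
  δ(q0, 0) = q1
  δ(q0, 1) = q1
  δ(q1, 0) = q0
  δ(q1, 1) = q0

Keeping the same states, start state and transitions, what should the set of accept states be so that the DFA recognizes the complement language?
The DFA is complete (every state has a transition on every symbol), so the complement
is recognized by the same DFA with accepting and non-accepting states swapped.
Original accept states: {q0}
Complement accept states = All states - Original accept states
= {q0, q1} - {q0}
= {q1}
Complement language: strings of ODD length

Final answer: {q1}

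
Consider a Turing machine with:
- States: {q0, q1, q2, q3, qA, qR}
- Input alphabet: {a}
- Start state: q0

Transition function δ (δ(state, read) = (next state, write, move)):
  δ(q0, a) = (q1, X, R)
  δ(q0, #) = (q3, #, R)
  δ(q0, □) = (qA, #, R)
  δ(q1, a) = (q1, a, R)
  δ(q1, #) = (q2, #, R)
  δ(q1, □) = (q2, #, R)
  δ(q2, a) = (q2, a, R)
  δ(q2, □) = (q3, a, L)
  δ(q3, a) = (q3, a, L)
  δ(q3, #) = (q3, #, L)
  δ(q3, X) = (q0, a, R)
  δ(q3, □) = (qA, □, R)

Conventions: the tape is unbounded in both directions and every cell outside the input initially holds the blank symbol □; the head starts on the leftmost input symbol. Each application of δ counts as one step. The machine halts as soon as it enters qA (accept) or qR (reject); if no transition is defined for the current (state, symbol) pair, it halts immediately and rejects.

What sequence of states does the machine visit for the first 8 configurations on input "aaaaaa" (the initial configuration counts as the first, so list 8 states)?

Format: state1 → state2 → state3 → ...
Step 0: [q0]aaaaaa (head at position 0)
Step 1: δ(q0, a) = (q1, X, R)  ⊢  X[q1]aaaaa (head at position 1)
Step 2: δ(q1, a) = (q1, a, R)  ⊢  Xa[q1]aaaa (head at position 2)
Step 3: δ(q1, a) = (q1, a, R)  ⊢  Xaa[q1]aaa (head at position 3)
Step 4: δ(q1, a) = (q1, a, R)  ⊢  Xaaa[q1]aa (head at position 4)
Step 5: δ(q1, a) = (q1, a, R)  ⊢  Xaaaa[q1]a (head at position 5)
Step 6: δ(q1, a) = (q1, a, R)  ⊢  Xaaaaa[q1]□ (head at position 6)
Step 7: δ(q1, □) = (q2, #, R)  ⊢  Xaaaaa#[q2]□ (head at position 7)
Reading off the states of these 8 configurations: q0 → q1 → q1 → q1 → q1 → q1 → q1 → q2

Final answer: q0 → q1 → q1 → q1 → q1 → q1 → q1 → q2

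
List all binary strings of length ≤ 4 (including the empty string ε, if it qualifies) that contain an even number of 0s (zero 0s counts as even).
Checking every binary string of length 0 to 4:
  Length 0: accepted: ε | rejected: (none)
  Length 1: accepted: 1 | rejected: 0
  Length 2: accepted: 00, 11 | rejected: 01, 10
  Length 3: accepted: 001, 010, 100, 111 | rejected: 000, 011, 101, 110
  Length 4: accepted: 0000, 0011, 0101, 0110, 1001, 1010, 1100, 1111 | rejected: 0001, 0010, 0100, 0111, 1000, 1011, 1101, 1110
Total: 16 string(s).

Final answer: ε, 1, 00, 11, 001, 010, 100, 111, 0000, 0011, 0101, 0110, 1001, 1010, 1100, 1111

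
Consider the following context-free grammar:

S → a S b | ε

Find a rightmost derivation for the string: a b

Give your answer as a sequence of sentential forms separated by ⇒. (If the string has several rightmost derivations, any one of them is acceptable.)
Start with S.
Step 1: the rightmost non-terminal is S; apply S → a S b:  a S b
Step 2: the rightmost non-terminal is S; apply S → ε:  a b

Final answer: S ⇒ a S b ⇒ a b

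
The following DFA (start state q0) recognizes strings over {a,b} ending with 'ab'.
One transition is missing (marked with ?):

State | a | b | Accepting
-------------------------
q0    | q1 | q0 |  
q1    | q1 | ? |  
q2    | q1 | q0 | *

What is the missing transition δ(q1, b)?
q2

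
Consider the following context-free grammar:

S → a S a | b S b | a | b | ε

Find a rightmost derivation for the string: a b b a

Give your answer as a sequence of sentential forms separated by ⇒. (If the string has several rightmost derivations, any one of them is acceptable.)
Start with S.
Step 1: the rightmost non-terminal is S; apply S → a S a:  a S a
Step 2: the rightmost non-terminal is S; apply S → b S b:  a b S b a
Step 3: the rightmost non-terminal is S; apply S → ε:  a b b a

Final answer: S ⇒ a S a ⇒ a b S b a ⇒ a b b a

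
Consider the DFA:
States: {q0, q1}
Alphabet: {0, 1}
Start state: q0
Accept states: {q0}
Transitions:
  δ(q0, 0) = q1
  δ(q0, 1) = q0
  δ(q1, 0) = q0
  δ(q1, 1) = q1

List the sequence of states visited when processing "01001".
Starting at q0
Read '0': q0 -> q1
Read '1': q1 -> q1
Read '0': q1 -> q0
Read '0': q0 -> q1
Read '1': q1 -> q1

Final answer: q0 -> q1 -> q1 -> q0 -> q1 -> q1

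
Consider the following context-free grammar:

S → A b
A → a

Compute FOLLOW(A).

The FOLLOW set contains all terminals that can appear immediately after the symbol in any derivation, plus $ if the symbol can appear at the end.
A occurs only in S → A b, where it is immediately followed by the terminal b. So FOLLOW(A) = {b}.

Final answer: {b}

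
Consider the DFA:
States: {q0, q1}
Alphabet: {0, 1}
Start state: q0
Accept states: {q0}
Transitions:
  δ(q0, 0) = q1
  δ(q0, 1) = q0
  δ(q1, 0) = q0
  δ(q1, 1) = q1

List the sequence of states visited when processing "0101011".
Starting at q0
Read '0': q0 -> q1
Read '1': q1 -> q1
Read '0': q1 -> q0
Read '1': q0 -> q0
Read '0': q0 -> q1
Read '1': q1 -> q1
Read '1': q1 -> q1

Final answer: q0 -> q1 -> q1 -> q0 -> q0 -> q1 -> q1 -> q1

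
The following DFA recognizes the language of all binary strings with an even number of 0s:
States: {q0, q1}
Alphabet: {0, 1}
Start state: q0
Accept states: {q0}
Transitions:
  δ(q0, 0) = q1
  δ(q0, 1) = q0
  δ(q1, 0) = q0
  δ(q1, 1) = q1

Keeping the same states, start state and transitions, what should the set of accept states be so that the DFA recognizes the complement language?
The DFA is complete (every state has a transition on every symbol), so the complement
is recognized by the same DFA with accepting and non-accepting states swapped.
Original accept states: {q0}
Complement accept states = All states - Original accept states
= {q0, q1} - {q0}
= {q1}
Complement language: strings with an ODD number of 0s

Final answer: {q1}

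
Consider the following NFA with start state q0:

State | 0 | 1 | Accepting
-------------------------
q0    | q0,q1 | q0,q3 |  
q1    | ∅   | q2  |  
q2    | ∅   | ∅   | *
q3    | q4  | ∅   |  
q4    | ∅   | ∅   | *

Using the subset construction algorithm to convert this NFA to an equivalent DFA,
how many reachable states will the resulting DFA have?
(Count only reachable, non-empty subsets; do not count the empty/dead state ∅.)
Start subset: {q0}
{q0}: on 0 → {q0, q1}, on 1 → {q0, q3}
{q0, q1}: on 0 → {q0, q1}, on 1 → {q0, q2, q3}
{q0, q3}: on 0 → {q0, q1, q4}, on 1 → {q0, q3}
{q0, q2, q3}: on 0 → {q0, q1, q4}, on 1 → {q0, q3}
{q0, q1, q4}: on 0 → {q0, q1}, on 1 → {q0, q2, q3}
Reachable non-empty subsets: {q0}, {q0, q1}, {q0, q3}, {q0, q2, q3}, {q0, q1, q4} — 5 in total.

Final answer: 5 states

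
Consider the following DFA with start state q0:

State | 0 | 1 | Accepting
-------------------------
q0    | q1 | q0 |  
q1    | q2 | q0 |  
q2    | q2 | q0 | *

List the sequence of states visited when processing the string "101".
q0 → q0 → q1 → q0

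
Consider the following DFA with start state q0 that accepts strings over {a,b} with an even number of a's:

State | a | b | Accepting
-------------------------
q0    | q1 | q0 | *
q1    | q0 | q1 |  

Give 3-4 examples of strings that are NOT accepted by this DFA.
Any strings that end in a non-accepting state work; for example:
"a": q0 → q1; q1 is not accepting → rejected
"aaa": q0 → q1 → q0 → q1; q1 is not accepting → rejected
"bba": q0 → q0 → q0 → q1; q1 is not accepting → rejected
"baaa": q0 → q0 → q1 → q0 → q1; q1 is not accepting → rejected

Final answer: "a", "aaa", "bba", "baaa"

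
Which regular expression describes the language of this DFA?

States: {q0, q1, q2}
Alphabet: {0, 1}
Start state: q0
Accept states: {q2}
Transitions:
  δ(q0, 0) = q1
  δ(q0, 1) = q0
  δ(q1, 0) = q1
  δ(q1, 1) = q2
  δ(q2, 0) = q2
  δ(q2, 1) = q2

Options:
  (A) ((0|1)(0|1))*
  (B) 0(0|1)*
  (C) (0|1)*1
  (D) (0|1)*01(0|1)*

Testing sample strings against the DFA:
  '01' -> accepted
  '10' -> rejected
  '000' -> rejected
  '001' -> accepted
Checking each option for a counterexample:
  (A) ((0|1)(0|1))*: ε is rejected by the DFA but matches the regex → eliminated
  (B) 0(0|1)*: '0' is rejected by the DFA but matches the regex → eliminated
  (C) (0|1)*1: '1' is rejected by the DFA but matches the regex → eliminated
  (D) (0|1)*01(0|1)*: agrees with the DFA on all strings of length ≤ 4
Only (D) (0|1)*01(0|1)* is consistent with the DFA.

Final answer: (D) (0|1)*01(0|1)*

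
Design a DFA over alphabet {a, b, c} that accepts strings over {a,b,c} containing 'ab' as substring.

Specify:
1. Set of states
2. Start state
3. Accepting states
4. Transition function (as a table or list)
One valid DFA (any DFA recognizing the same language is acceptable):
States: {q0, q1, q2}
Start: q0
Accepting: {q2}
Transitions (accepting states marked with *):
State | a | b | c | Accepting
-----------------------------
q0    | q1 | q0 | q0 |  
q1    | q1 | q2 | q0 |  
q2    | q2 | q2 | q2 | *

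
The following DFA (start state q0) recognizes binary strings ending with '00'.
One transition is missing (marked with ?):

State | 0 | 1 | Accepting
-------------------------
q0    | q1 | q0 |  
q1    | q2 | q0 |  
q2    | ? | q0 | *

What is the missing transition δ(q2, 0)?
q2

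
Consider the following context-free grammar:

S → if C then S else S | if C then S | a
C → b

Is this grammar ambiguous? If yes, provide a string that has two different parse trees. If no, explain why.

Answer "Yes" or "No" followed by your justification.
The 'dangling else' can attach to either if. Two leftmost derivations of  if b then if b then a else a:
  (1) S ⇒ if C then S else S ⇒ if b then S else S ⇒ if b then if C then S else S ⇒ if b then if b then S else S ⇒ if b then if b then a else S ⇒ if b then if b then a else a   (else belongs to the outer if)
  (2) S ⇒ if C then S ⇒ if b then S ⇒ if b then if C then S else S ⇒ if b then if b then S else S ⇒ if b then if b then a else S ⇒ if b then if b then a else a   (else belongs to the inner if)
Two distinct parse trees for the same string, so the grammar is ambiguous.

Final answer: Yes - the string 'if b then if b then a else a' has two distinct leftmost derivations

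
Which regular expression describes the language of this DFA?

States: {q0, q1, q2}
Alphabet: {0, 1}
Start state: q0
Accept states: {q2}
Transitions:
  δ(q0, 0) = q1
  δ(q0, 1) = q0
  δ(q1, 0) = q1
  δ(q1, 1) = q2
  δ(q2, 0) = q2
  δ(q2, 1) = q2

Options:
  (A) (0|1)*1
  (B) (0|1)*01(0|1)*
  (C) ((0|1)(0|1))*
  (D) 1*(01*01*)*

Testing sample strings against the DFA:
  '100' -> rejected
  '000' -> rejected
  '000' -> rejected
  '1000' -> rejected
Checking each option for a counterexample:
  (A) (0|1)*1: '1' is rejected by the DFA but matches the regex → eliminated
  (B) (0|1)*01(0|1)*: agrees with the DFA on all strings of length ≤ 4
  (C) ((0|1)(0|1))*: ε is rejected by the DFA but matches the regex → eliminated
  (D) 1*(01*01*)*: ε is rejected by the DFA but matches the regex → eliminated
Only (B) (0|1)*01(0|1)* is consistent with the DFA.

Final answer: (B) (0|1)*01(0|1)*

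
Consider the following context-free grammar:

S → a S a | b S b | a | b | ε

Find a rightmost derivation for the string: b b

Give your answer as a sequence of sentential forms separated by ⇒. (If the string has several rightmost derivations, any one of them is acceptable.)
Start with S.
Step 1: the rightmost non-terminal is S; apply S → b S b:  b S b
Step 2: the rightmost non-terminal is S; apply S → ε:  b b

Final answer: S ⇒ b S b ⇒ b b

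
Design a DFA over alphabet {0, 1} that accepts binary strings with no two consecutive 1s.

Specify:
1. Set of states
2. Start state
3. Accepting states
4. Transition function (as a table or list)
One valid DFA (any DFA recognizing the same language is acceptable):
States: {q0, q1, dead}
Start: q0
Accepting: {q0, q1}
Transitions (accepting states marked with *):
State | 0 | 1 | Accepting
-------------------------
q0    | q0 | q1 | *
q1    | q0 | dead | *
dead  | dead | dead |  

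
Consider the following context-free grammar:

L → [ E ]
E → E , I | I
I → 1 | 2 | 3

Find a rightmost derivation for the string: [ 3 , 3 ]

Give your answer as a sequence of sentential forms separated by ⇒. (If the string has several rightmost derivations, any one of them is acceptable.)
Start with L.
Step 1: the rightmost non-terminal is L; apply L → [ E ]:  [ E ]
Step 2: the rightmost non-terminal is E; apply E → E , I:  [ E , I ]
Step 3: the rightmost non-terminal is I; apply I → 3:  [ E , 3 ]
Step 4: the rightmost non-terminal is E; apply E → I:  [ I , 3 ]
Step 5: the rightmost non-terminal is I; apply I → 3:  [ 3 , 3 ]

Final answer: L ⇒ [ E ] ⇒ [ E , I ] ⇒ [ E , 3 ] ⇒ [ I , 3 ] ⇒ [ 3 , 3 ]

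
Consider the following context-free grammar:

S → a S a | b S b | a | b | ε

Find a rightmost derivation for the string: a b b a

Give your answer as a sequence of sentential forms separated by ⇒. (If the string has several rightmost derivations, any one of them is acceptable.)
Start with S.
Step 1: the rightmost non-terminal is S; apply S → a S a:  a S a
Step 2: the rightmost non-terminal is S; apply S → b S b:  a b S b a
Step 3: the rightmost non-terminal is S; apply S → ε:  a b b a

Final answer: S ⇒ a S a ⇒ a b S b a ⇒ a b b a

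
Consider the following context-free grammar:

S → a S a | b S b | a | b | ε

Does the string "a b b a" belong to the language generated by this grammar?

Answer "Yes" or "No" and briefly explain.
A derivation exists: S ⇒ a S a ⇒ a b S b a ⇒ a b b a (using S → a S a, S → b S b, then S → ε).

Final answer: Yes - a valid derivation exists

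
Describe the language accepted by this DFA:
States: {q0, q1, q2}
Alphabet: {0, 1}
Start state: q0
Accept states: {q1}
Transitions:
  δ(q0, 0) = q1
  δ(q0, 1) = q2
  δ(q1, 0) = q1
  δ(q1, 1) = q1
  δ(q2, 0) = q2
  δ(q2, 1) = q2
Analyzing the DFA structure:
Start state: q0
Accept states: {q1}
Interpreting what each state remembers (checking against the transitions):
  q0: nothing has been read yet
  q1: the first symbol was 0
  q2: the first symbol was 1 (trap state)
  δ(q0, 0): in q0 (nothing has been read yet), after reading 0 we have: the first symbol was 0 → q1
  δ(q0, 1): in q0 (nothing has been read yet), after reading 1 we have: the first symbol was 1 (trap state) → q2
  δ(q1, 0): in q1 (the first symbol was 0), after reading 0 we have: the first symbol was 0 → q1
  δ(q1, 1): in q1 (the first symbol was 0), after reading 1 we have: the first symbol was 0 → q1
  δ(q2, 0): in q2 (the first symbol was 1 (trap state)), after reading 0 we have: the first symbol was 1 (trap state) → q2
  δ(q2, 1): in q2 (the first symbol was 1 (trap state)), after reading 1 we have: the first symbol was 1 (trap state) → q2
A string is accepted iff it ends in {q1}, i.e. the first symbol was 0.
Language: All binary strings starting with 0

Final answer: All binary strings starting with 0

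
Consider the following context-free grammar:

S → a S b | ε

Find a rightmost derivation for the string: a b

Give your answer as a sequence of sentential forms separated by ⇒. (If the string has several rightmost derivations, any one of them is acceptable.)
Start with S.
Step 1: the rightmost non-terminal is S; apply S → a S b:  a S b
Step 2: the rightmost non-terminal is S; apply S → ε:  a b

Final answer: S ⇒ a S b ⇒ a b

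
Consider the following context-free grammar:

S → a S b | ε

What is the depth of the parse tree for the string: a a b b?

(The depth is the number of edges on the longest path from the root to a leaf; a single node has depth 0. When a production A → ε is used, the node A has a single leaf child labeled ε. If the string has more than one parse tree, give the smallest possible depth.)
The only parse tree applies S → a S b 2 times (once per matching a…b pair) and then S → ε.
The S nodes sit at depths 0, 1, …, 2; the innermost S (depth 2) has the single child ε at depth 3.
The terminal leaves a, b are at depths 1..2, so the longest root-to-leaf path is S → S → … → S → ε with 3 edges.
Depth = 3.

Final answer: 3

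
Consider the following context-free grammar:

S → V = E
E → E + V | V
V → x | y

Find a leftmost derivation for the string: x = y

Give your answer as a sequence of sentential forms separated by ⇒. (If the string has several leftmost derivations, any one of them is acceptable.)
Start with S.
Step 1: the leftmost non-terminal is S; apply S → V = E:  V = E
Step 2: the leftmost non-terminal is V; apply V → x:  x = E
Step 3: the leftmost non-terminal is E; apply E → V:  x = V
Step 4: the leftmost non-terminal is V; apply V → y:  x = y

Final answer: S ⇒ V = E ⇒ x = E ⇒ x = V ⇒ x = y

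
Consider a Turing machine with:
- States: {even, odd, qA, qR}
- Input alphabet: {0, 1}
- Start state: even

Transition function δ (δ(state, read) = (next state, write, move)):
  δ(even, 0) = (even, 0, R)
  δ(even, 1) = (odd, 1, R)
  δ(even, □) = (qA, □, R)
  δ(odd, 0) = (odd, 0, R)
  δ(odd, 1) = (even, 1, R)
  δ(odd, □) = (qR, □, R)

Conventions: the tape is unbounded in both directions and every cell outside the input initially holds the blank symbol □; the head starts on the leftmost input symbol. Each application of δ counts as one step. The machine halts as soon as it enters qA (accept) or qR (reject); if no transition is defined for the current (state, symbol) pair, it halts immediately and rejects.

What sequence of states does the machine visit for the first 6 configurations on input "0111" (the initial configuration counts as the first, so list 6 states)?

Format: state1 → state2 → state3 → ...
Step 0: [even]0111 (head at position 0)
Step 1: δ(even, 0) = (even, 0, R)  ⊢  0[even]111 (head at position 1)
Step 2: δ(even, 1) = (odd, 1, R)  ⊢  01[odd]11 (head at position 2)
Step 3: δ(odd, 1) = (even, 1, R)  ⊢  011[even]1 (head at position 3)
Step 4: δ(even, 1) = (odd, 1, R)  ⊢  0111[odd]□ (head at position 4)
Step 5: δ(odd, □) = (qR, □, R)  ⊢  0111□[qR]□ (head at position 5)
Reading off the states of these 6 configurations: even → even → odd → even → odd → qR

Final answer: even → even → odd → even → odd → qR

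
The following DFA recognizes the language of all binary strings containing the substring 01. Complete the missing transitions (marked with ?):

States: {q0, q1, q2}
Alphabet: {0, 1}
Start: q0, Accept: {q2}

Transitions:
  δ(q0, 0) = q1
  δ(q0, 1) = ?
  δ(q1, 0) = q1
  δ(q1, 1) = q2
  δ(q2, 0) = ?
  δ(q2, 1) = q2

What each state remembers (consistent with the given transitions and accept states):
  q0: 01 not seen yet and the last symbol was not 0
  q1: 01 not seen yet and the last symbol was 0
  q2: the substring 01 has already been seen
Filling in the missing entries:
  δ(q0, 1): in q0 (01 not seen yet and the last symbol was not 0), after reading 1 we have: 01 not seen yet and the last symbol was not 0 → q0
  δ(q2, 0): in q2 (the substring 01 has already been seen), after reading 0 we have: the substring 01 has already been seen → q2

Final answer: δ(q0, 1) = q0; δ(q2, 0) = q2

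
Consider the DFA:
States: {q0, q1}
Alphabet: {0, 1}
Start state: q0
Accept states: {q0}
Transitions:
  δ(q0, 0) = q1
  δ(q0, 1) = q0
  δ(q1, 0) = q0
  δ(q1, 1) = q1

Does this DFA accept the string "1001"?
Processing string "1001":
  q0 --1--> q0
  q0 --0--> q1
  q1 --0--> q0
  q0 --1--> q0
Final state: q0
Accept states: {q0}
q0 is an accept state, so the string is accepted.

Final answer: Yes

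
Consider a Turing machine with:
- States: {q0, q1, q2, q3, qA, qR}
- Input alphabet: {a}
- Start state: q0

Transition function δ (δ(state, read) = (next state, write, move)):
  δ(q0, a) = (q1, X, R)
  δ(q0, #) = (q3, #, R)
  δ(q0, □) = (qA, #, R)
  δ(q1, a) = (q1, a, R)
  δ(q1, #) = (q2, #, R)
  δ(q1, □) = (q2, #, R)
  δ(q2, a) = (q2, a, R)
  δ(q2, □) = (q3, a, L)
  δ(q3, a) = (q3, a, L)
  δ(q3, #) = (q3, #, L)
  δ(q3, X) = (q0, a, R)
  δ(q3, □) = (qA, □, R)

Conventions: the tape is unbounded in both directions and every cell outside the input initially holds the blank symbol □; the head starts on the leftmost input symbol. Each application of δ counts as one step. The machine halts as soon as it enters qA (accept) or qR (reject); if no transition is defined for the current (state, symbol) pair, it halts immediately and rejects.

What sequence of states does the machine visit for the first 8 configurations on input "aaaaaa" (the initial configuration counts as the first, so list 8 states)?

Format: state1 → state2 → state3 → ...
Step 0: [q0]aaaaaa (head at position 0)
Step 1: δ(q0, a) = (q1, X, R)  ⊢  X[q1]aaaaa (head at position 1)
Step 2: δ(q1, a) = (q1, a, R)  ⊢  Xa[q1]aaaa (head at position 2)
Step 3: δ(q1, a) = (q1, a, R)  ⊢  Xaa[q1]aaa (head at position 3)
Step 4: δ(q1, a) = (q1, a, R)  ⊢  Xaaa[q1]aa (head at position 4)
Step 5: δ(q1, a) = (q1, a, R)  ⊢  Xaaaa[q1]a (head at position 5)
Step 6: δ(q1, a) = (q1, a, R)  ⊢  Xaaaaa[q1]□ (head at position 6)
Step 7: δ(q1, □) = (q2, #, R)  ⊢  Xaaaaa#[q2]□ (head at position 7)
Reading off the states of these 8 configurations: q0 → q1 → q1 → q1 → q1 → q1 → q1 → q2

Final answer: q0 → q1 → q1 → q1 → q1 → q1 → q1 → q2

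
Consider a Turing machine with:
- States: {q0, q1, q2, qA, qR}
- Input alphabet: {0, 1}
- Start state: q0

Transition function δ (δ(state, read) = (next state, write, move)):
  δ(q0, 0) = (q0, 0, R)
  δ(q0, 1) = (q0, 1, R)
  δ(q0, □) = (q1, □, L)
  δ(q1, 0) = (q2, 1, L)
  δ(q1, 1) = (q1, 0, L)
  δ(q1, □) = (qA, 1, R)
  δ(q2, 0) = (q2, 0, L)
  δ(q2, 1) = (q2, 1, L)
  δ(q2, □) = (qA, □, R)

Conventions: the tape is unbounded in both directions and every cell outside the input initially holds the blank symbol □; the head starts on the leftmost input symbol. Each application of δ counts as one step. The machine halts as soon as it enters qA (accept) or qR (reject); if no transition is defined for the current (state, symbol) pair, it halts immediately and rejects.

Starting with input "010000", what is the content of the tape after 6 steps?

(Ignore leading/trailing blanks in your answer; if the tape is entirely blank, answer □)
Step 0: [q0]010000 (head at position 0)
Step 1: δ(q0, 0) = (q0, 0, R)  ⊢  0[q0]10000 (head at position 1)
Step 2: δ(q0, 1) = (q0, 1, R)  ⊢  01[q0]0000 (head at position 2)
Step 3: δ(q0, 0) = (q0, 0, R)  ⊢  010[q0]000 (head at position 3)
Step 4: δ(q0, 0) = (q0, 0, R)  ⊢  0100[q0]00 (head at position 4)
Step 5: δ(q0, 0) = (q0, 0, R)  ⊢  01000[q0]0 (head at position 5)
Step 6: δ(q0, 0) = (q0, 0, R)  ⊢  010000[q0]□ (head at position 6)
Tape after 6 steps (ignoring surrounding blanks): 010000

Final answer: Tape: 010000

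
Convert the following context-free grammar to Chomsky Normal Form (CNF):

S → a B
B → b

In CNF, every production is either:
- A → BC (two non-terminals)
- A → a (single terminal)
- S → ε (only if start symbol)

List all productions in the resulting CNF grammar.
The grammar has no ε-productions or unit productions to eliminate.
S → a B has terminal a in a right-hand side of length ≥ 2: introduce T_a → a and use T_a in place of a.
B → b is already in CNF (single terminal) – keep it.
S → a B becomes S → T_a B.
Resulting CNF grammar (3 productions): T_a → a; B → b; S → T_a B

Final answer: T_a → a; B → b; S → T_a B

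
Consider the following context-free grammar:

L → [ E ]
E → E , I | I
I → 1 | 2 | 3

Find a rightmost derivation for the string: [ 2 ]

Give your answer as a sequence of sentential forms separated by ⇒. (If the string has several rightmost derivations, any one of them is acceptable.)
Start with L.
Step 1: the rightmost non-terminal is L; apply L → [ E ]:  [ E ]
Step 2: the rightmost non-terminal is E; apply E → I:  [ I ]
Step 3: the rightmost non-terminal is I; apply I → 2:  [ 2 ]

Final answer: L ⇒ [ E ] ⇒ [ I ] ⇒ [ 2 ]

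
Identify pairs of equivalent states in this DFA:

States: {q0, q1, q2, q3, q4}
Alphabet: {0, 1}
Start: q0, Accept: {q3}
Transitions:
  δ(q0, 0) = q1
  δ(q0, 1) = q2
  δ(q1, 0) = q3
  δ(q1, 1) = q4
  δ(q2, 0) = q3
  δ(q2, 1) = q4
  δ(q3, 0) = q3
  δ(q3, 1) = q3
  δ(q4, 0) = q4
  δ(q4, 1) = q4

Using the table-filling algorithm:
Round 0 – mark pairs where exactly one state is accepting: (q0,q3), (q1,q3), (q2,q3), (q3,q4)
Round 1 – newly marked: (q0,q1) [on 0: q1 vs q3, already marked]; (q0,q2) [on 0: q1 vs q3, already marked]; (q1,q4) [on 0: q3 vs q4, already marked]; (q2,q4) [on 0: q3 vs q4, already marked]
Round 2 – newly marked: (q0,q4) [on 0: q1 vs q4, already marked]
No further pairs can be marked.
(q1, q2) unmarked: δ(q1,0)=q3, δ(q2,0)=q3; δ(q1,1)=q4, δ(q2,1)=q4 → equivalent
Equivalent pairs: (q1, q2)

Final answer: Equivalent pairs: (q1, q2)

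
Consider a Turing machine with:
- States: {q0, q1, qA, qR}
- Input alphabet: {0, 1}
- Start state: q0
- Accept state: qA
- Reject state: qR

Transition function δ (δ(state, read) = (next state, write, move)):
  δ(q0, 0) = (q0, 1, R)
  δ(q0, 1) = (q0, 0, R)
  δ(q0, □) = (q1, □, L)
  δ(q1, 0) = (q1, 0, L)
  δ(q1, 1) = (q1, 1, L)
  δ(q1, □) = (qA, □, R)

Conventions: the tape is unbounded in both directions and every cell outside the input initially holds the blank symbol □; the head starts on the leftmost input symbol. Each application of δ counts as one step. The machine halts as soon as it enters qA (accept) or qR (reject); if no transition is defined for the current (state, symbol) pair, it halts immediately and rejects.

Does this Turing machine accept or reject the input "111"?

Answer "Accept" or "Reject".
Step 0: [q0]111 (head at position 0)
Step 1: δ(q0, 1) = (q0, 0, R)  ⊢  0[q0]11 (head at position 1)
Step 2: δ(q0, 1) = (q0, 0, R)  ⊢  00[q0]1 (head at position 2)
Step 3: δ(q0, 1) = (q0, 0, R)  ⊢  000[q0]□ (head at position 3)
Step 4: δ(q0, □) = (q1, □, L)  ⊢  00[q1]0□ (head at position 2)
Step 5: δ(q1, 0) = (q1, 0, L)  ⊢  0[q1]00□ (head at position 1)
Step 6: δ(q1, 0) = (q1, 0, L)  ⊢  [q1]000□ (head at position 0)
Step 7: δ(q1, 0) = (q1, 0, L)  ⊢  [q1]□000□ (head at position -1)
Step 8: δ(q1, □) = (qA, □, R)  ⊢  □[qA]000□ (head at position 0)
The machine is in qA, so it halts and accepts.

Final answer: Accept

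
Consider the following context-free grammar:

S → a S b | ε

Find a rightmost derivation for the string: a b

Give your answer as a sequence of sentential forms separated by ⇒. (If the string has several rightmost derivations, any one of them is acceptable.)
Start with S.
Step 1: the rightmost non-terminal is S; apply S → a S b:  a S b
Step 2: the rightmost non-terminal is S; apply S → ε:  a b

Final answer: S ⇒ a S b ⇒ a b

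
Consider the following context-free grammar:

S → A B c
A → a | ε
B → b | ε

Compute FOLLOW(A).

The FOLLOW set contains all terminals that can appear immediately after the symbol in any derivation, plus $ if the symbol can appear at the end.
A occurs in S → A B c followed by B c. Add FIRST(B) minus ε = {b}; B is nullable (B → ε), so what follows B can also follow A: the terminal c. FOLLOW(A) = {b, c}.

Final answer: {b, c}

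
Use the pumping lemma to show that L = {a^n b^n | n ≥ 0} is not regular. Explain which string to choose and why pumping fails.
Language: L = {a^n b^n | n ≥ 0} (equal numbers of a's followed by b's)
Step 1: Assume for contradiction that L is regular, with pumping length p.
Step 2: Choose s = a^p b^p. Then s ∈ L (it has p a's followed by p b's) and |s| ≥ p.
Step 3: Consider any decomposition s = xyz with |xy| ≤ p and |y| > 0. Since |xy| ≤ p and the first p symbols of s are all a's, y = a^k for some k with 1 ≤ k ≤ p.
Step 4: Pumping up (i = 2): xy²z = a^(p+k) b^p, which has more a's than b's, so xy²z ∉ L.
This contradicts the pumping lemma, so L is not regular.

Final answer: Choose s = a^p b^p. Since |xy| ≤ p, y = a^k with k ≥ 1. Then xy²z = a^(p+k) b^p ∉ L.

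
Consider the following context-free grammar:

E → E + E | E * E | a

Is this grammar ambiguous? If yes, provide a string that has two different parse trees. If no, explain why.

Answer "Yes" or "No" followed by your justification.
Two different leftmost derivations of a + a * a:
  (1) E ⇒ E + E ⇒ a + E ⇒ a + E * E ⇒ a + a * E ⇒ a + a * a   (tree groups a + (a * a))
  (2) E ⇒ E * E ⇒ E + E * E ⇒ a + E * E ⇒ a + a * E ⇒ a + a * a   (tree groups (a + a) * a)
Two distinct leftmost derivations = two distinct parse trees, so the grammar is ambiguous.

Final answer: Yes - the string 'a + a * a' has two distinct leftmost derivations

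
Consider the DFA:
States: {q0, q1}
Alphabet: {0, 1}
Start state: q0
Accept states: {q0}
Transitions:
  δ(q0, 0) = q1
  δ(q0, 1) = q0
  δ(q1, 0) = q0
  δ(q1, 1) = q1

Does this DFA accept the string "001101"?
Processing string "001101":
  q0 --0--> q1
  q1 --0--> q0
  q0 --1--> q0
  q0 --1--> q0
  q0 --0--> q1
  q1 --1--> q1
Final state: q1
Accept states: {q0}
q1 is not an accept state, so the string is rejected.

Final answer: No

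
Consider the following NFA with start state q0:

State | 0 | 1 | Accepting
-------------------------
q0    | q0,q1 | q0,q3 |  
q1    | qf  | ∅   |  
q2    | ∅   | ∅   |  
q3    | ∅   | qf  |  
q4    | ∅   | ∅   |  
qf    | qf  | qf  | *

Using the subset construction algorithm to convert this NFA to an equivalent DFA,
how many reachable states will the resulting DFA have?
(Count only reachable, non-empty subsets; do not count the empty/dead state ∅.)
Start subset: {q0}
{q0}: on 0 → {q0, q1}, on 1 → {q0, q3}
{q0, q1}: on 0 → {q0, q1, qf}, on 1 → {q0, q3}
{q0, q3}: on 0 → {q0, q1}, on 1 → {q0, q3, qf}
{q0, q1, qf}: on 0 → {q0, q1, qf}, on 1 → {q0, q3, qf}
{q0, q3, qf}: on 0 → {q0, q1, qf}, on 1 → {q0, q3, qf}
Reachable non-empty subsets: {q0}, {q0, q1}, {q0, q3}, {q0, q1, qf}, {q0, q3, qf} — 5 in total.

Final answer: 5 states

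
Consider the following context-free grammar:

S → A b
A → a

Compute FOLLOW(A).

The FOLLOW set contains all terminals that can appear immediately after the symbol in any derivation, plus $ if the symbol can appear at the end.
A occurs only in S → A b, where it is immediately followed by the terminal b. So FOLLOW(A) = {b}.

Final answer: {b}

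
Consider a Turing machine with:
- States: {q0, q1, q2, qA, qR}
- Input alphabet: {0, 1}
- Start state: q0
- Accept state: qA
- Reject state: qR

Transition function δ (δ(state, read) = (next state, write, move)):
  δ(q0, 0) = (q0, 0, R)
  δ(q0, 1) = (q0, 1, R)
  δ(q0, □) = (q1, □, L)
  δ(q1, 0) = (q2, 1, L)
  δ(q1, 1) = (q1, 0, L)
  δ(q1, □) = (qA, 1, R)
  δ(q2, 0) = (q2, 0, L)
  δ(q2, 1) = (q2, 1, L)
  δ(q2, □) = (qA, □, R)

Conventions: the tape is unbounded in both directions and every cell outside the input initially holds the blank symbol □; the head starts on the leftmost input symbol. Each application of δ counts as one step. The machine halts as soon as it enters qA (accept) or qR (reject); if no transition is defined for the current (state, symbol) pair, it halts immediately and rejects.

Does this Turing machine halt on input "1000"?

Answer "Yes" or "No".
Step 0: [q0]1000 (head at position 0)
Step 1: δ(q0, 1) = (q0, 1, R)  ⊢  1[q0]000 (head at position 1)
Step 2: δ(q0, 0) = (q0, 0, R)  ⊢  10[q0]00 (head at position 2)
Step 3: δ(q0, 0) = (q0, 0, R)  ⊢  100[q0]0 (head at position 3)
Step 4: δ(q0, 0) = (q0, 0, R)  ⊢  1000[q0]□ (head at position 4)
Step 5: δ(q0, □) = (q1, □, L)  ⊢  100[q1]0□ (head at position 3)
Step 6: δ(q1, 0) = (q2, 1, L)  ⊢  10[q2]01□ (head at position 2)
Step 7: δ(q2, 0) = (q2, 0, L)  ⊢  1[q2]001□ (head at position 1)
Step 8: δ(q2, 0) = (q2, 0, L)  ⊢  [q2]1001□ (head at position 0)
Step 9: δ(q2, 1) = (q2, 1, L)  ⊢  [q2]□1001□ (head at position -1)
Step 10: δ(q2, □) = (qA, □, R)  ⊢  □[qA]1001□ (head at position 0)
The machine is in qA, so it halts and accepts.
It halts after 10 steps.

Final answer: Yes - halts after 10 steps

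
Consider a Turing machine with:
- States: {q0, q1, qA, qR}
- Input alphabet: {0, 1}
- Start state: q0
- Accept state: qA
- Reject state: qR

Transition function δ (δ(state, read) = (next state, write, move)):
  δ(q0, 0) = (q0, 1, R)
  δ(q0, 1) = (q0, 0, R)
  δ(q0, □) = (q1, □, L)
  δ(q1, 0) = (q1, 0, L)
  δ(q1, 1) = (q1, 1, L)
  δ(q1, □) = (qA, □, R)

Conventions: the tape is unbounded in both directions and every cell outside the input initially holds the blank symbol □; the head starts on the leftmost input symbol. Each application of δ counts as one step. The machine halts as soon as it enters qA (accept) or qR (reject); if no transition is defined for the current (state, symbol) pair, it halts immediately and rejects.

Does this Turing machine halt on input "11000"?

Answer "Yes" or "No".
Step 0: [q0]11000 (head at position 0)
Step 1: δ(q0, 1) = (q0, 0, R)  ⊢  0[q0]1000 (head at position 1)
Step 2: δ(q0, 1) = (q0, 0, R)  ⊢  00[q0]000 (head at position 2)
Step 3: δ(q0, 0) = (q0, 1, R)  ⊢  001[q0]00 (head at position 3)
Step 4: δ(q0, 0) = (q0, 1, R)  ⊢  0011[q0]0 (head at position 4)
Step 5: δ(q0, 0) = (q0, 1, R)  ⊢  00111[q0]□ (head at position 5)
Step 6: δ(q0, □) = (q1, □, L)  ⊢  0011[q1]1□ (head at position 4)
Step 7: δ(q1, 1) = (q1, 1, L)  ⊢  001[q1]11□ (head at position 3)
Step 8: δ(q1, 1) = (q1, 1, L)  ⊢  00[q1]111□ (head at position 2)
Step 9: δ(q1, 1) = (q1, 1, L)  ⊢  0[q1]0111□ (head at position 1)
Step 10: δ(q1, 0) = (q1, 0, L)  ⊢  [q1]00111□ (head at position 0)
Step 11: δ(q1, 0) = (q1, 0, L)  ⊢  [q1]□00111□ (head at position -1)
Step 12: δ(q1, □) = (qA, □, R)  ⊢  □[qA]00111□ (head at position 0)
The machine is in qA, so it halts and accepts.
It halts after 12 steps.

Final answer: Yes - halts after 12 steps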